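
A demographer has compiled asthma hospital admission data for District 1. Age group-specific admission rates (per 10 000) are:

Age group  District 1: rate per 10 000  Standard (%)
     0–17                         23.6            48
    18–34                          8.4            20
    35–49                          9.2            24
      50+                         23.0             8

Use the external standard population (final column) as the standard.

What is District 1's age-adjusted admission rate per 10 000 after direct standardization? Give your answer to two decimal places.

Standard weights: 0.48, 0.20, 0.24, 0.08.
Standardized rate: 0.4800×23.6 + 0.2000×8.4 + 0.2400×9.2 + 0.0800×23.0 = 17.0560 per 10 000.

17.06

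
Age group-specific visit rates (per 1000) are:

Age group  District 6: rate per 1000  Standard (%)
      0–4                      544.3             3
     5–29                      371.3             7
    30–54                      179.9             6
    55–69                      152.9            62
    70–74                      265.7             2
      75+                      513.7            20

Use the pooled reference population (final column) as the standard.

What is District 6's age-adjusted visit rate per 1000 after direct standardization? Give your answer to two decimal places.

255.97

Standard weights: 0.03, 0.07, 0.06, 0.62, 0.02, 0.20.
Standardized rate: 0.0300×544.3 + 0.0700×371.3 + 0.0600×179.9 + 0.6200×152.9 + 0.0200×265.7 + 0.2000×513.7 = 255.9660 per 1000.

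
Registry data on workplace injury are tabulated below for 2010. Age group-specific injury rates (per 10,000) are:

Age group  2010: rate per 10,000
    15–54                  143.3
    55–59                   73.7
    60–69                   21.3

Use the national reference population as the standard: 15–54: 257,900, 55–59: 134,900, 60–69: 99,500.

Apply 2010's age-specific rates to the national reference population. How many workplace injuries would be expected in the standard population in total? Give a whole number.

4902

Expected workplace injuries = Σ (standard pop × age-specific rate ÷ 10,000)
= 257,900×143.3/10,000 + 134,900×73.7/10,000 + 99,500×21.3/10,000
= 3695.71 + 994.21 + 211.94 = 4901.85.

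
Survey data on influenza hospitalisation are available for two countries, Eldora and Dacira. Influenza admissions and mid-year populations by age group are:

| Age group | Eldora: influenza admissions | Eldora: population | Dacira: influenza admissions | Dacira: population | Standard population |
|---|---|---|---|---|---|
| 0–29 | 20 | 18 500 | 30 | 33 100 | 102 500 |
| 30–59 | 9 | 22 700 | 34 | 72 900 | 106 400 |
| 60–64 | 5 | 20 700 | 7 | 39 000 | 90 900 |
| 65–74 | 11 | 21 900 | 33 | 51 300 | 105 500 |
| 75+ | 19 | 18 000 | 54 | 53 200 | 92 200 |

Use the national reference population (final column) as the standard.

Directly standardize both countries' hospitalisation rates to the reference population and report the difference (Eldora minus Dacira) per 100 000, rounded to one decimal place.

Age-specific rates per 100 000 for Eldora: 108.11, 39.65, 24.15, 50.23, 105.56.
For Dacira: 90.63, 46.64, 17.95, 64.33, 101.50.
Standard total = 497 500; weights = 0.2060, 0.2139, 0.1827, 0.2121, 0.1853.
Eldora: 0.2060×108.11 + 0.2139×39.65 + 0.1827×24.15 + 0.2121×50.23 + 0.1853×105.56 = 65.3800 per 100 000.
Dacira: 0.2060×90.63 + 0.2139×46.64 + 0.1827×17.95 + 0.2121×64.33 + 0.1853×101.50 = 64.3803 per 100 000.
Difference = 65.3800 − 64.3803 = 0.9997.

1.0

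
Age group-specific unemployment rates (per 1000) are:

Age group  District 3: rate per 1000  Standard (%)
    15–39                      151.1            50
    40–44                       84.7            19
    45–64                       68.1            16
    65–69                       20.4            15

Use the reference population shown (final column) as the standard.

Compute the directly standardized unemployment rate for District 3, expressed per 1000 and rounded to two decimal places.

105.60

Standard weights: 0.50, 0.19, 0.16, 0.15.
Standardized rate: 0.5000×151.1 + 0.1900×84.7 + 0.1600×68.1 + 0.1500×20.4 = 105.5990 per 1000.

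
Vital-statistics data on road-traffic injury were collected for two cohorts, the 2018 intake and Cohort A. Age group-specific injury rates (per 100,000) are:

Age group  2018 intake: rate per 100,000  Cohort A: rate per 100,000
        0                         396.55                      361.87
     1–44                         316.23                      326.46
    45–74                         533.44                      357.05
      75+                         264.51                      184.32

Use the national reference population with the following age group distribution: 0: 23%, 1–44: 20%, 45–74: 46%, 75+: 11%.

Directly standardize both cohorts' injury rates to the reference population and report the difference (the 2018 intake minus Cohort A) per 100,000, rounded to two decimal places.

Standard weights: 0.23, 0.20, 0.46, 0.11.
The 2018 intake: 0.2300×396.55 + 0.2000×316.23 + 0.4600×533.44 + 0.1100×264.51 = 428.9310 per 100,000.
Cohort A: 0.2300×361.87 + 0.2000×326.46 + 0.4600×357.05 + 0.1100×184.32 = 333.0403 per 100,000.
Difference = 428.9310 − 333.0403 = 95.8907.

95.89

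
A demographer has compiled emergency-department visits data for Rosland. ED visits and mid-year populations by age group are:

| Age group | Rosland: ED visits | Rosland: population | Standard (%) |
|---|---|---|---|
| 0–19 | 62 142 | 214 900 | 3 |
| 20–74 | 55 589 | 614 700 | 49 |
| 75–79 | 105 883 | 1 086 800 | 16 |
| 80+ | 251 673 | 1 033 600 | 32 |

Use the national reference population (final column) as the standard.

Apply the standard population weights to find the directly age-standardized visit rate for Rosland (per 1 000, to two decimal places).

146.49

Age-specific rates per 1 000 for Rosland: 289.167, 90.433, 97.426, 243.492.
Standard weights: 0.03, 0.49, 0.16, 0.32.
Standardized rate: 0.0300×289.167 + 0.4900×90.433 + 0.1600×97.426 + 0.3200×243.492 = 146.4926 per 1 000.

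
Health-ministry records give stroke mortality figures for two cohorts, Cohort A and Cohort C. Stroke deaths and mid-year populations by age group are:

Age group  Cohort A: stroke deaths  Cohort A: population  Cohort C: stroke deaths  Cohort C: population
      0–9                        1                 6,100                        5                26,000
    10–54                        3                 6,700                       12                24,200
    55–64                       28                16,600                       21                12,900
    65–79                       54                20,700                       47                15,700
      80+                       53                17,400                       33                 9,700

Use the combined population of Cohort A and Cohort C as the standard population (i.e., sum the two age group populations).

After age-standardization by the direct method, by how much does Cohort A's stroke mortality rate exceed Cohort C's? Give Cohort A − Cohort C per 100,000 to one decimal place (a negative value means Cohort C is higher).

Age-specific rates per 100,000 for Cohort A: 16.39, 44.78, 168.67, 260.87, 304.60.
For Cohort C: 19.23, 49.59, 162.79, 299.36, 340.21.
Combined standard total = 156,000; weights = 0.2058, 0.1981, 0.1891, 0.2333, 0.1737.
Cohort A: 0.2058×16.39 + 0.1981×44.78 + 0.1891×168.67 + 0.2333×260.87 + 0.1737×304.60 = 157.9229 per 100,000.
Cohort C: 0.2058×19.23 + 0.1981×49.59 + 0.1891×162.79 + 0.2333×299.36 + 0.1737×340.21 = 173.5145 per 100,000.
Difference = 157.9229 − 173.5145 = -15.5917.

-15.6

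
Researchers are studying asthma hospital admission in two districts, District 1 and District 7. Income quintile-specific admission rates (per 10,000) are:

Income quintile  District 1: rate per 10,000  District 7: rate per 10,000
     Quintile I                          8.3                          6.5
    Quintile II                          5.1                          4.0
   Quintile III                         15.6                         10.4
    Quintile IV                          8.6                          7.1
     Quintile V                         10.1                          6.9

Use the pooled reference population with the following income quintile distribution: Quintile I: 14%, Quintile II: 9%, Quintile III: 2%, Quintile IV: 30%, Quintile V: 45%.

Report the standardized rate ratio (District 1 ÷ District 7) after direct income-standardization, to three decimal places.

Standard weights: 0.14, 0.09, 0.02, 0.30, 0.45.
District 1: 0.1400×8.3 + 0.0900×5.1 + 0.0200×15.6 + 0.3000×8.6 + 0.4500×10.1 = 9.0580 per 10,000.
District 7: 0.1400×6.5 + 0.0900×4.0 + 0.0200×10.4 + 0.3000×7.1 + 0.4500×6.9 = 6.7130 per 10,000.
Ratio = 9.0580 ÷ 6.7130 = 1.34932.

1.349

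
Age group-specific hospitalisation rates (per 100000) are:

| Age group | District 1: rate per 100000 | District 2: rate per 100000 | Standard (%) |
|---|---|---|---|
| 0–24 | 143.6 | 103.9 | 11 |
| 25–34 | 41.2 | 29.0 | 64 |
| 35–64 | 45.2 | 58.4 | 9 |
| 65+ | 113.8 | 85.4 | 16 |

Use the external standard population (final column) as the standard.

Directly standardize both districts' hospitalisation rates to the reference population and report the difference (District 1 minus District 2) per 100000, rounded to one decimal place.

15.5

Standard weights: 0.11, 0.64, 0.09, 0.16.
District 1: 0.1100×143.6 + 0.6400×41.2 + 0.0900×45.2 + 0.1600×113.8 = 64.4400 per 100000.
District 2: 0.1100×103.9 + 0.6400×29.0 + 0.0900×58.4 + 0.1600×85.4 = 48.9090 per 100000.
Difference = 64.4400 − 48.9090 = 15.5310.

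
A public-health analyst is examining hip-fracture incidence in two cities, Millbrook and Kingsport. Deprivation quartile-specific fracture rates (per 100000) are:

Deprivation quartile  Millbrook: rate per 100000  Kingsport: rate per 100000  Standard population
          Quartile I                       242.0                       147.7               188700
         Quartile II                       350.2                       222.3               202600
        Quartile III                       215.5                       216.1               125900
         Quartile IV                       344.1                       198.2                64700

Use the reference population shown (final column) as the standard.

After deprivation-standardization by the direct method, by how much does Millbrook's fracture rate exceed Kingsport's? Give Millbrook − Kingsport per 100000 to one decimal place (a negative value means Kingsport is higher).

Standard total = 581900; weights = 0.3243, 0.3482, 0.2164, 0.1112.
Millbrook: 0.3243×242.0 + 0.3482×350.2 + 0.2164×215.5 + 0.1112×344.1 = 285.2907 per 100000.
Kingsport: 0.3243×147.7 + 0.3482×222.3 + 0.2164×216.1 + 0.1112×198.2 = 194.0875 per 100000.
Difference = 285.2907 − 194.0875 = 91.2032.

91.2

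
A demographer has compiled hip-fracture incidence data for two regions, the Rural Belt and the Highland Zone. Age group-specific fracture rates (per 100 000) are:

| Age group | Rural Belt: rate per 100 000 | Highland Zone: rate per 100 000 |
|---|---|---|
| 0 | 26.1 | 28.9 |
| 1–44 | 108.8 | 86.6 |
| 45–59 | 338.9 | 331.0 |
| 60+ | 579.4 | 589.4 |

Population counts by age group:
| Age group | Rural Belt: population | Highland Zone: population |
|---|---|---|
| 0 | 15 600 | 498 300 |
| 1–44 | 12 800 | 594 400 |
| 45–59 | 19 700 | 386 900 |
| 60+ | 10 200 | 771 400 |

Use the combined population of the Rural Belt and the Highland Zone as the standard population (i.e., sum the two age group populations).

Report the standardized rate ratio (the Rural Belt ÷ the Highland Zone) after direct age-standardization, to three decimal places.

1.011

Combined standard total = 2 309 300; weights = 0.2225, 0.2629, 0.1761, 0.3385.
The Rural Belt: 0.2225×26.1 + 0.2629×108.8 + 0.1761×338.9 + 0.3385×579.4 = 290.1883 per 100 000.
The Highland Zone: 0.2225×28.9 + 0.2629×86.6 + 0.1761×331.0 + 0.3385×589.4 = 286.9679 per 100 000.
Ratio = 290.1883 ÷ 286.9679 = 1.01122.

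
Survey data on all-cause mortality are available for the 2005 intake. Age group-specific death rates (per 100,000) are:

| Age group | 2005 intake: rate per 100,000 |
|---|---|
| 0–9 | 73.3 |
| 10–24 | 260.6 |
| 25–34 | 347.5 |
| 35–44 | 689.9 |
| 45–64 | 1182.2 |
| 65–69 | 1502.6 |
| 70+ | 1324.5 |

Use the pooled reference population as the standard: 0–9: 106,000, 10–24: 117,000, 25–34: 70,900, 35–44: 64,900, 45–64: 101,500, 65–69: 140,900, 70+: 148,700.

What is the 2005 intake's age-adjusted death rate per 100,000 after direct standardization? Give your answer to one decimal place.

Standard total = 749,900; weights = 0.1414, 0.1560, 0.0945, 0.0865, 0.1354, 0.1879, 0.1983.
Standardized rate: 0.1414×73.3 + 0.1560×260.6 + 0.0945×347.5 + 0.0865×689.9 + 0.1354×1182.2 + 0.1879×1502.6 + 0.1983×1324.5 = 848.5599 per 100,000.

848.6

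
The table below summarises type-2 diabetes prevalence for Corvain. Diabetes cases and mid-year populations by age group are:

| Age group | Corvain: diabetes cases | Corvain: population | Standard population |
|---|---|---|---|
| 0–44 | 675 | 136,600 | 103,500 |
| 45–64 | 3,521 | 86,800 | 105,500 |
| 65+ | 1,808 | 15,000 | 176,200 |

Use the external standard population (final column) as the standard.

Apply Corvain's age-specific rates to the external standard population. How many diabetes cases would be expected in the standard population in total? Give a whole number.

26029

Age-specific rates per 1,000 for Corvain: 4.941, 40.565, 120.533.
Expected diabetes cases = Σ (standard pop × age-specific rate ÷ 1,000)
= 103,500×4.941/1,000 + 105,500×40.565/1,000 + 176,200×120.533/1,000
= 511.44 + 4279.56 + 21237.97 = 26028.97.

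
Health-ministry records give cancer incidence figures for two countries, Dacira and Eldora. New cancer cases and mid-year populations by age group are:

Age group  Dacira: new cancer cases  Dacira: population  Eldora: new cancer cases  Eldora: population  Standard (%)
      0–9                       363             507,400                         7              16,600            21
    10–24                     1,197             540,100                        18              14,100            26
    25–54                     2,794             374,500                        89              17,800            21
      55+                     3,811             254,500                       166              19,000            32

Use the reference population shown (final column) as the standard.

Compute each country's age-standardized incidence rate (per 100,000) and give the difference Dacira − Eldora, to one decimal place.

281.9

Age-specific rates per 100,000 for Dacira: 71.54, 221.63, 746.06, 1497.45.
For Eldora: 42.17, 127.66, 500.00, 873.68.
Standard weights: 0.21, 0.26, 0.21, 0.32.
Dacira: 0.2100×71.54 + 0.2600×221.63 + 0.2100×746.06 + 0.3200×1497.45 = 708.5019 per 100,000.
Eldora: 0.2100×42.17 + 0.2600×127.66 + 0.2100×500.00 + 0.3200×873.68 = 426.6259 per 100,000.
Difference = 708.5019 − 426.6259 = 281.8761.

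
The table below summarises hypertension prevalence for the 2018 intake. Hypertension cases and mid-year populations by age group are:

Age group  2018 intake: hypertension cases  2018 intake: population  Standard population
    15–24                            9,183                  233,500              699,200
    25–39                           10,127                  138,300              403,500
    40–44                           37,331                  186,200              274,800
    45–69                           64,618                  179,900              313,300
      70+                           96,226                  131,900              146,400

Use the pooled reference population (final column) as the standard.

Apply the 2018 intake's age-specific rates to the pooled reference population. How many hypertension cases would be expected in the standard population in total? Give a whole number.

Age-specific rates per 1,000 for the 2018 intake: 39.328, 73.225, 200.489, 359.188, 729.538.
Expected hypertension cases = Σ (standard pop × age-specific rate ÷ 1,000)
= 699,200×39.328/1,000 + 403,500×73.225/1,000 + 274,800×200.489/1,000 + 313,300×359.188/1,000 + 146,400×729.538/1,000
= 27497.87 + 29546.24 + 55094.30 + 112533.74 + 106804.29 = 331476.44.

331476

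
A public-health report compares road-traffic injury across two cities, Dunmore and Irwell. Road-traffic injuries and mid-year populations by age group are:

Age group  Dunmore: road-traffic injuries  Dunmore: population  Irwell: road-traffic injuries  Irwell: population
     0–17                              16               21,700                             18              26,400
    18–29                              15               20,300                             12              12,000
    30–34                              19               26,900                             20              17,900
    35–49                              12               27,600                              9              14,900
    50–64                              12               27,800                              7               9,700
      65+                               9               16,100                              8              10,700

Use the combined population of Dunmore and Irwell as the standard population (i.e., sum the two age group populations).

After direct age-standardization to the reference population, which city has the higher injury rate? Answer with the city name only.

Irwell

Age-specific rates per 100,000 for Dunmore: 73.73, 73.89, 70.63, 43.48, 43.17, 55.90.
For Irwell: 68.18, 100.00, 111.73, 60.40, 72.16, 74.77.
Combined standard total = 232,000; weights = 0.2073, 0.1392, 0.1931, 0.1832, 0.1616, 0.1155.
Dunmore: 0.2073×73.73 + 0.1392×73.89 + 0.1931×70.63 + 0.1832×43.48 + 0.1616×43.17 + 0.1155×55.90 = 60.6130 per 100,000.
Irwell: 0.2073×68.18 + 0.1392×100.00 + 0.1931×111.73 + 0.1832×60.40 + 0.1616×72.16 + 0.1155×74.77 = 81.0007 per 100,000.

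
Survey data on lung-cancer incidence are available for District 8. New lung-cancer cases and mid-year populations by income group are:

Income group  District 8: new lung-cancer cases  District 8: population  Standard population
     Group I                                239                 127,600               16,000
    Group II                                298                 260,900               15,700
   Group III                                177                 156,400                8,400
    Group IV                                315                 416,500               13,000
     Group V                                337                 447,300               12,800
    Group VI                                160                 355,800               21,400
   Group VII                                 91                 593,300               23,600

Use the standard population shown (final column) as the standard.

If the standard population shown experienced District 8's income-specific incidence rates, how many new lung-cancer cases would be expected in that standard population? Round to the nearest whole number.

Income-specific rates per 100,000 for District 8: 187.30, 114.22, 113.17, 75.63, 75.34, 44.97, 15.34.
Expected new lung-cancer cases = Σ (standard pop × income-specific rate ÷ 100,000)
= 16,000×187.30/100,000 + 15,700×114.22/100,000 + 8,400×113.17/100,000 + 13,000×75.63/100,000 + 12,800×75.34/100,000 + 21,400×44.97/100,000 + 23,600×15.34/100,000
= 29.97 + 17.93 + 9.51 + 9.83 + 9.64 + 9.62 + 3.62 = 90.13.

90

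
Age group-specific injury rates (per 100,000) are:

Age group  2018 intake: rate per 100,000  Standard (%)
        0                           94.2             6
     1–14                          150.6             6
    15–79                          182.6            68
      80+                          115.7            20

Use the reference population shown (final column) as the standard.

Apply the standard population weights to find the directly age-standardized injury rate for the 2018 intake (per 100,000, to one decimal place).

162.0

Standard weights: 0.06, 0.06, 0.68, 0.20.
Standardized rate: 0.0600×94.2 + 0.0600×150.6 + 0.6800×182.6 + 0.2000×115.7 = 161.9960 per 100,000.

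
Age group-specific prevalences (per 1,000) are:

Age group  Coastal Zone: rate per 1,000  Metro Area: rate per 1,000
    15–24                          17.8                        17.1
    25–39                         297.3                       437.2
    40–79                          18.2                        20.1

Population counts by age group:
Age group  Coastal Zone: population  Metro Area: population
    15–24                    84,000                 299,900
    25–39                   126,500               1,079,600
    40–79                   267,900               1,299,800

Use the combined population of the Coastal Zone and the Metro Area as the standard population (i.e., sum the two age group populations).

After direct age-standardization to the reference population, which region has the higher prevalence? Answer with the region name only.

Metro Area

Combined standard total = 3,157,700; weights = 0.1216, 0.3820, 0.4965.
The Coastal Zone: 0.1216×17.8 + 0.3820×297.3 + 0.4965×18.2 = 124.7551 per 1,000.
The Metro Area: 0.1216×17.1 + 0.3820×437.2 + 0.4965×20.1 = 179.0488 per 1,000.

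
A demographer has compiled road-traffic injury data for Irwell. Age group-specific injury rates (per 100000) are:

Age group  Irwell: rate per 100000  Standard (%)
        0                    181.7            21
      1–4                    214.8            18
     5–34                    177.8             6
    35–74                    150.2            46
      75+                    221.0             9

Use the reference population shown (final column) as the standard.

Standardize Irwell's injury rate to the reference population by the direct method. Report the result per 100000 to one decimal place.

176.5

Standard weights: 0.21, 0.18, 0.06, 0.46, 0.09.
Standardized rate: 0.2100×181.7 + 0.1800×214.8 + 0.0600×177.8 + 0.4600×150.2 + 0.0900×221.0 = 176.4710 per 100000.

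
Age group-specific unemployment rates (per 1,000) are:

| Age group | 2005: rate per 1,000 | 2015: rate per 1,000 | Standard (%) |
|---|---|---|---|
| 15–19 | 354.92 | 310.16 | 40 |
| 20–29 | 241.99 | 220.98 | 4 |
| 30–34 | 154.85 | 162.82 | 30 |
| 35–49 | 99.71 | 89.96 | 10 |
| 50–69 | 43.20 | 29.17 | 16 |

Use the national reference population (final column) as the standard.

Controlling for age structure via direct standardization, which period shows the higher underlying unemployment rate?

2005

Standard weights: 0.40, 0.04, 0.30, 0.10, 0.16.
2005: 0.4000×354.92 + 0.0400×241.99 + 0.3000×154.85 + 0.1000×99.71 + 0.1600×43.20 = 214.9856 per 1,000.
2015: 0.4000×310.16 + 0.0400×220.98 + 0.3000×162.82 + 0.1000×89.96 + 0.1600×29.17 = 195.4124 per 1,000.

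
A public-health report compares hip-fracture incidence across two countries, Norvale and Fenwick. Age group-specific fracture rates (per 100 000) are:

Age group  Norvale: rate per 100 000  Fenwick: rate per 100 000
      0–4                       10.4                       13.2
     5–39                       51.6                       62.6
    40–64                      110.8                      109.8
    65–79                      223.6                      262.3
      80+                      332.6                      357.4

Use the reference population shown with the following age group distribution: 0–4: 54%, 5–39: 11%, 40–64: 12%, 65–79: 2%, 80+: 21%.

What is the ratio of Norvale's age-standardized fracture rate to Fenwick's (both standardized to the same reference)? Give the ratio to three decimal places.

Standard weights: 0.54, 0.11, 0.12, 0.02, 0.21.
Norvale: 0.5400×10.4 + 0.1100×51.6 + 0.1200×110.8 + 0.0200×223.6 + 0.2100×332.6 = 98.9060 per 100 000.
Fenwick: 0.5400×13.2 + 0.1100×62.6 + 0.1200×109.8 + 0.0200×262.3 + 0.2100×357.4 = 107.4900 per 100 000.
Ratio = 98.9060 ÷ 107.4900 = 0.92014.

0.920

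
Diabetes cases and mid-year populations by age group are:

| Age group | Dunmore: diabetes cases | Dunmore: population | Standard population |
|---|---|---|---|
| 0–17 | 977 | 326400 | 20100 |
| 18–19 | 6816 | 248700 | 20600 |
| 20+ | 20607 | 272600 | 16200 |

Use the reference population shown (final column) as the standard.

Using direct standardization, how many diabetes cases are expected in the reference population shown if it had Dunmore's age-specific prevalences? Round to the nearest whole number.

1849

Age-specific rates per 1000 for Dunmore: 2.993, 27.407, 75.594.
Expected diabetes cases = Σ (standard pop × age-specific rate ÷ 1000)
= 20100×2.993/1000 + 20600×27.407/1000 + 16200×75.594/1000
= 60.16 + 564.57 + 1224.63 = 1849.37.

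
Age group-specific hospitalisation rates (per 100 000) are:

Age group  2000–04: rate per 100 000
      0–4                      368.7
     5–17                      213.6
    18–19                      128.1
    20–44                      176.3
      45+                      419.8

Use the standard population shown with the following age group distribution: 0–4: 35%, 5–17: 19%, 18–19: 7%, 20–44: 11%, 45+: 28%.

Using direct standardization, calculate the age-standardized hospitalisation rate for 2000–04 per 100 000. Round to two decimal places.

Standard weights: 0.35, 0.19, 0.07, 0.11, 0.28.
Standardized rate: 0.3500×368.7 + 0.1900×213.6 + 0.0700×128.1 + 0.1100×176.3 + 0.2800×419.8 = 315.5330 per 100 000.

315.53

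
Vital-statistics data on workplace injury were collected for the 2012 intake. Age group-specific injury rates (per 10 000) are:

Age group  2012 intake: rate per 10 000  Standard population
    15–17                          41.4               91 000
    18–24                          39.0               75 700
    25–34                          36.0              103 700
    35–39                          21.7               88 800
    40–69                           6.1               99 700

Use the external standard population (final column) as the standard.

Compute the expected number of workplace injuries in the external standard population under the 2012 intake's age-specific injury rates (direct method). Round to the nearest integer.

1299

Expected workplace injuries = Σ (standard pop × age-specific rate ÷ 10 000)
= 91 000×41.4/10 000 + 75 700×39.0/10 000 + 103 700×36.0/10 000 + 88 800×21.7/10 000 + 99 700×6.1/10 000
= 376.74 + 295.23 + 373.32 + 192.70 + 60.82 = 1298.80.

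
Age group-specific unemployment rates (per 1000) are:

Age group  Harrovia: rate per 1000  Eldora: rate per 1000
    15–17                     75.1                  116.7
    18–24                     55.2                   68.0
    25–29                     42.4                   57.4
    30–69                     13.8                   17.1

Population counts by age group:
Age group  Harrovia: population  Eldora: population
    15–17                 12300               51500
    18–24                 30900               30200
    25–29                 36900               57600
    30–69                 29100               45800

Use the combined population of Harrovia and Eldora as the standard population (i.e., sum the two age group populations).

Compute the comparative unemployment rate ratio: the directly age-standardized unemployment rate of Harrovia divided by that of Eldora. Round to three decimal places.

0.721

Combined standard total = 294300; weights = 0.2168, 0.2076, 0.3211, 0.2545.
Harrovia: 0.2168×75.1 + 0.2076×55.2 + 0.3211×42.4 + 0.2545×13.8 = 44.8676 per 1000.
Eldora: 0.2168×116.7 + 0.2076×68.0 + 0.3211×57.4 + 0.2545×17.1 = 62.1996 per 1000.
Ratio = 44.8676 ÷ 62.1996 = 0.72135.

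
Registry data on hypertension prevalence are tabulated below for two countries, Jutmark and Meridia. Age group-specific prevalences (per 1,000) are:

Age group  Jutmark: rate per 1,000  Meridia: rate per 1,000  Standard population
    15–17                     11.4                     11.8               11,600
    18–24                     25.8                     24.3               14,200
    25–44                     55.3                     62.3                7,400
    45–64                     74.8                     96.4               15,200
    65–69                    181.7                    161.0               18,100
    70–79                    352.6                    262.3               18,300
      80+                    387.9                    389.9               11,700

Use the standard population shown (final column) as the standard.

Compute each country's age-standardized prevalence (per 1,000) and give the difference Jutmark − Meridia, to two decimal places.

17.00

Standard total = 96,500; weights = 0.1202, 0.1472, 0.0767, 0.1575, 0.1876, 0.1896, 0.1212.
Jutmark: 0.1202×11.4 + 0.1472×25.8 + 0.0767×55.3 + 0.1575×74.8 + 0.1876×181.7 + 0.1896×352.6 + 0.1212×387.9 = 169.1664 per 1,000.
Meridia: 0.1202×11.8 + 0.1472×24.3 + 0.0767×62.3 + 0.1575×96.4 + 0.1876×161.0 + 0.1896×262.3 + 0.1212×389.9 = 152.1685 per 1,000.
Difference = 169.1664 − 152.1685 = 16.9979.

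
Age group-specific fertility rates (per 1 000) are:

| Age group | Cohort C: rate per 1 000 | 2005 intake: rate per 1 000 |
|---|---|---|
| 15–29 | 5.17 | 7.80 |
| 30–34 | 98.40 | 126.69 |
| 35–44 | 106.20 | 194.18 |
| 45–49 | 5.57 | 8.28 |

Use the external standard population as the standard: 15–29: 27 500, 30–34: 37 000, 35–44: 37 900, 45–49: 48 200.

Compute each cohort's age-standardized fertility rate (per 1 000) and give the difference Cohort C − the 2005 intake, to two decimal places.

Standard total = 150 600; weights = 0.1826, 0.2457, 0.2517, 0.3201.
Cohort C: 0.1826×5.17 + 0.2457×98.40 + 0.2517×106.20 + 0.3201×5.57 = 53.6283 per 1 000.
The 2005 intake: 0.1826×7.80 + 0.2457×126.69 + 0.2517×194.18 + 0.3201×8.28 = 84.0674 per 1 000.
Difference = 53.6283 − 84.0674 = -30.4390.

-30.44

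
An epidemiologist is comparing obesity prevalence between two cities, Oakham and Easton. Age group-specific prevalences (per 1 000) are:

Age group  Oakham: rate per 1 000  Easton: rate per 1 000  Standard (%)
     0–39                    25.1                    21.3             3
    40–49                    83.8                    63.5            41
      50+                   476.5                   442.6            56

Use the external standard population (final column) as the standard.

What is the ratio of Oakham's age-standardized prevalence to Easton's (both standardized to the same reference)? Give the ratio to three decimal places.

Standard weights: 0.03, 0.41, 0.56.
Oakham: 0.0300×25.1 + 0.4100×83.8 + 0.5600×476.5 = 301.9510 per 1 000.
Easton: 0.0300×21.3 + 0.4100×63.5 + 0.5600×442.6 = 274.5300 per 1 000.
Ratio = 301.9510 ÷ 274.5300 = 1.09988.

1.100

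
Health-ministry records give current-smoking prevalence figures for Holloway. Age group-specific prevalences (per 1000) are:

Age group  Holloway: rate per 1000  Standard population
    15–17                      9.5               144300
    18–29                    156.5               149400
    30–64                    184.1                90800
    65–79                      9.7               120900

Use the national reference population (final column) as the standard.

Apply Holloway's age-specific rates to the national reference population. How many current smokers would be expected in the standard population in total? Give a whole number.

Expected current smokers = Σ (standard pop × age-specific rate ÷ 1000)
= 144300×9.5/1000 + 149400×156.5/1000 + 90800×184.1/1000 + 120900×9.7/1000
= 1370.85 + 23381.10 + 16716.28 + 1172.73 = 42640.96.

42641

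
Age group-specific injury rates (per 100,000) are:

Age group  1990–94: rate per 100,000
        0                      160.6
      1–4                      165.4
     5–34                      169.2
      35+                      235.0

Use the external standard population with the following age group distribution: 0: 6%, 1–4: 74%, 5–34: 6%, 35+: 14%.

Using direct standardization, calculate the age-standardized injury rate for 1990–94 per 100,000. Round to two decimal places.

175.08

Standard weights: 0.06, 0.74, 0.06, 0.14.
Standardized rate: 0.0600×160.6 + 0.7400×165.4 + 0.0600×169.2 + 0.1400×235.0 = 175.0840 per 100,000.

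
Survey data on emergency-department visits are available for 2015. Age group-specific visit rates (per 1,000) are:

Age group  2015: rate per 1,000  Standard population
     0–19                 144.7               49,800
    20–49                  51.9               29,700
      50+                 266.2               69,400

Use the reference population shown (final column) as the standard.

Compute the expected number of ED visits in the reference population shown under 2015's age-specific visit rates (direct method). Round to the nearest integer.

Expected ED visits = Σ (standard pop × age-specific rate ÷ 1,000)
= 49,800×144.7/1,000 + 29,700×51.9/1,000 + 69,400×266.2/1,000
= 7206.06 + 1541.43 + 18474.28 = 27221.77.

27222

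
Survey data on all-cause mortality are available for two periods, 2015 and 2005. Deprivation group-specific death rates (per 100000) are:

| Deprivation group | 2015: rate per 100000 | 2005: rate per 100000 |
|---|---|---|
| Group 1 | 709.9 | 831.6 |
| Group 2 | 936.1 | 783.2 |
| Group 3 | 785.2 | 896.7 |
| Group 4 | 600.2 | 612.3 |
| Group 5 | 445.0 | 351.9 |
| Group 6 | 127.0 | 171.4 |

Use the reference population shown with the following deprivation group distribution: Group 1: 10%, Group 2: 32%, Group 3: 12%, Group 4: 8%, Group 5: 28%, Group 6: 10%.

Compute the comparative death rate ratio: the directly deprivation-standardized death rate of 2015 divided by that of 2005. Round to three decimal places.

Standard weights: 0.10, 0.32, 0.12, 0.08, 0.28, 0.10.
2015: 0.1000×709.9 + 0.3200×936.1 + 0.1200×785.2 + 0.0800×600.2 + 0.2800×445.0 + 0.1000×127.0 = 650.0820 per 100000.
2005: 0.1000×831.6 + 0.3200×783.2 + 0.1200×896.7 + 0.0800×612.3 + 0.2800×351.9 + 0.1000×171.4 = 606.0440 per 100000.
Ratio = 650.0820 ÷ 606.0440 = 1.07266.

1.073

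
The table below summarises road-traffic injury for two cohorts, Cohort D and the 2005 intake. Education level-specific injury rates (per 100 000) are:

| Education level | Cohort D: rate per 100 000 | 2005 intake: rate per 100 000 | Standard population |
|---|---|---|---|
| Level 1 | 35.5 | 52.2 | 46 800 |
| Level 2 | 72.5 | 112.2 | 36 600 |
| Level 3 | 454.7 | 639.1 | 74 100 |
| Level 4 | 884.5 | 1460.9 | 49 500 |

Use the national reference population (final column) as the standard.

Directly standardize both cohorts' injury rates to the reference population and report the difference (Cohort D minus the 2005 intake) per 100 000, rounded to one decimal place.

Standard total = 207 000; weights = 0.2261, 0.1768, 0.3580, 0.2391.
Cohort D: 0.2261×35.5 + 0.1768×72.5 + 0.3580×454.7 + 0.2391×884.5 = 395.1252 per 100 000.
The 2005 intake: 0.2261×52.2 + 0.1768×112.2 + 0.3580×639.1 + 0.2391×1460.9 = 609.7649 per 100 000.
Difference = 395.1252 − 609.7649 = -214.6397.

-214.6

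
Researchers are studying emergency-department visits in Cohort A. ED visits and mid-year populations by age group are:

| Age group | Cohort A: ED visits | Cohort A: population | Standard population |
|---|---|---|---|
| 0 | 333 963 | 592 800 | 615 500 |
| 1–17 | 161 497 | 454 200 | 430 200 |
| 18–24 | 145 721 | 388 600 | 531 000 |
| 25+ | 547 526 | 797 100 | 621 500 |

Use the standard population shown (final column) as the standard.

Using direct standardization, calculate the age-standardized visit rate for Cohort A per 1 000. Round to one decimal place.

512.1

Age-specific rates per 1 000 for Cohort A: 563.365, 355.564, 374.990, 686.898.
Standard total = 2 198 200; weights = 0.2800, 0.1957, 0.2416, 0.2827.
Standardized rate: 0.2800×563.365 + 0.1957×355.564 + 0.2416×374.990 + 0.2827×686.898 = 512.1196 per 1 000.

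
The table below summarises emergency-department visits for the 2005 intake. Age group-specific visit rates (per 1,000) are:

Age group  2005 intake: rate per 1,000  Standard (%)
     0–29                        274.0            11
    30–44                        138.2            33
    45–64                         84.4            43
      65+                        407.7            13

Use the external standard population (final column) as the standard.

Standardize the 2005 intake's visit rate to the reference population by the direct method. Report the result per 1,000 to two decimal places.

165.04

Standard weights: 0.11, 0.33, 0.43, 0.13.
Standardized rate: 0.1100×274.0 + 0.3300×138.2 + 0.4300×84.4 + 0.1300×407.7 = 165.0390 per 1,000.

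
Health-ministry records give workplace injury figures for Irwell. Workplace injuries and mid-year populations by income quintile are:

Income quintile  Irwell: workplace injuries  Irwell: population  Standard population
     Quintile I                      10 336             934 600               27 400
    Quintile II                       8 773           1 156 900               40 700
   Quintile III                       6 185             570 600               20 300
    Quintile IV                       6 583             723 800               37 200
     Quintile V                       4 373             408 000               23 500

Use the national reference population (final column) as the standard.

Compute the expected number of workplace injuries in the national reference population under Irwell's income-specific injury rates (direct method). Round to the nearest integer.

1422

Income-specific rates per 10 000 for Irwell: 110.59, 75.83, 108.39, 90.95, 107.18.
Expected workplace injuries = Σ (standard pop × income-specific rate ÷ 10 000)
= 27 400×110.59/10 000 + 40 700×75.83/10 000 + 20 300×108.39/10 000 + 37 200×90.95/10 000 + 23 500×107.18/10 000
= 303.02 + 308.64 + 220.04 + 338.34 + 251.88 = 1421.91.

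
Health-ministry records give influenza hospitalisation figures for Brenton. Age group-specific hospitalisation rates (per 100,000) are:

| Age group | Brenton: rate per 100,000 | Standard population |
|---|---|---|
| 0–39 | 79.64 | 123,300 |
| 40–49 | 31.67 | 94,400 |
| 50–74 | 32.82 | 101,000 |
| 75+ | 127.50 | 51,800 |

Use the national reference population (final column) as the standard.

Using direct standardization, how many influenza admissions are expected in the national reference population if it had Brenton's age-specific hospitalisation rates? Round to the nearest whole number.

Expected influenza admissions = Σ (standard pop × age-specific rate ÷ 100,000)
= 123,300×79.64/100,000 + 94,400×31.67/100,000 + 101,000×32.82/100,000 + 51,800×127.50/100,000
= 98.20 + 29.90 + 33.15 + 66.05 = 227.29.

227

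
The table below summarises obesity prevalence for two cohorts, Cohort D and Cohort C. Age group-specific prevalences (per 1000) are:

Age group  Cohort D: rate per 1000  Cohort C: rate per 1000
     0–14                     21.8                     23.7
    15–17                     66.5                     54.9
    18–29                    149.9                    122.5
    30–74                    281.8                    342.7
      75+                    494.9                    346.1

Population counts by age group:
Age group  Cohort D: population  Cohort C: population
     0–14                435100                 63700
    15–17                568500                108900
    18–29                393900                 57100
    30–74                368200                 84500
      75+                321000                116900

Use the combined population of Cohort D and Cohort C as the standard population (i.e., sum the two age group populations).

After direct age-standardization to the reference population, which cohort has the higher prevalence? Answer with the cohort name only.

Cohort D

Combined standard total = 2517800; weights = 0.1981, 0.2690, 0.1791, 0.1798, 0.1739.
Cohort D: 0.1981×21.8 + 0.2690×66.5 + 0.1791×149.9 + 0.1798×281.8 + 0.1739×494.9 = 185.8025 per 1000.
Cohort C: 0.1981×23.7 + 0.2690×54.9 + 0.1791×122.5 + 0.1798×342.7 + 0.1739×346.1 = 163.2202 per 1000.
The crude rates (176.81 vs 194.62) would put Cohort C higher, but that reflects its age composition; once standardized to a common age structure, Cohort D has the higher underlying rate.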